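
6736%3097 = 542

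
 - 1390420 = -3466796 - - 2076376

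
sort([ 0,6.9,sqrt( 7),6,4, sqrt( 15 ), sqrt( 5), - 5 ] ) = [ - 5,0,sqrt (5 ),  sqrt( 7),sqrt(15 ),4,6 , 6.9 ] 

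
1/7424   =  1/7424 = 0.00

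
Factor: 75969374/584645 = 2^1*5^( - 1 ) *13^1*116929^(  -  1 )*2921899^1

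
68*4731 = 321708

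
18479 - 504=17975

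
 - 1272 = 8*(- 159)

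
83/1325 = 83/1325 = 0.06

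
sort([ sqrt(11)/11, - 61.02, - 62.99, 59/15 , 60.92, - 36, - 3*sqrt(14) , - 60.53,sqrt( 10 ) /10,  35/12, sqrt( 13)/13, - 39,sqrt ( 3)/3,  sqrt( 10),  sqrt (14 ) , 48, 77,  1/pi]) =[ - 62.99, -61.02,-60.53,-39,  -  36,  -  3*sqrt(14), sqrt (13) /13,sqrt(11)/11, sqrt( 10)/10, 1/pi,  sqrt( 3)/3 , 35/12, sqrt(10),  sqrt( 14), 59/15, 48,60.92,77 ]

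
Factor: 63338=2^1*11^1*2879^1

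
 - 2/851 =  - 2/851 = - 0.00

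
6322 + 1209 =7531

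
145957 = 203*719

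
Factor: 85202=2^1*13^1*29^1*113^1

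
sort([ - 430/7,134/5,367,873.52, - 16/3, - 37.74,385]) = [ - 430/7, - 37.74, - 16/3,134/5,367, 385,873.52 ] 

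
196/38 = 5+ 3/19= 5.16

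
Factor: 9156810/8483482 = 4578405/4241741 = 3^1 * 5^1*7^( - 1)*13^1 * 53^1 * 151^( - 1)*443^1 * 4013^( - 1)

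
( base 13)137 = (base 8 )327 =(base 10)215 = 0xD7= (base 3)21222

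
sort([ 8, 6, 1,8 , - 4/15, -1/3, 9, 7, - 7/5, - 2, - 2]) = [ - 2, - 2, - 7/5  , - 1/3, - 4/15,1  ,  6,7, 8,8, 9]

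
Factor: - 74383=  - 74383^1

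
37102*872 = 32352944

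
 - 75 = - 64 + - 11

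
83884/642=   130 +212/321 =130.66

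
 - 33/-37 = 33/37 = 0.89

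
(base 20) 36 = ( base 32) 22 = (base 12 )56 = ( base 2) 1000010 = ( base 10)66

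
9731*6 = 58386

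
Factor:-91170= - 2^1*3^2*5^1*1013^1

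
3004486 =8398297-5393811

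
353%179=174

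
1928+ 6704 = 8632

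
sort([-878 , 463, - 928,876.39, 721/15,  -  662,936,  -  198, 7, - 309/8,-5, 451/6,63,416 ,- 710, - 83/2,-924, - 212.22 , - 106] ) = [ - 928, - 924,  -  878,-710, - 662, - 212.22, -198, - 106, - 83/2 ,  -  309/8, - 5 , 7,721/15,63,  451/6,416,463,876.39, 936] 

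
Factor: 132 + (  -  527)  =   - 5^1 * 79^1= - 395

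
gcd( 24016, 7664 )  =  16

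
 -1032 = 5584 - 6616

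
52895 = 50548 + 2347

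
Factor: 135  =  3^3*5^1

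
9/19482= 3/6494 = 0.00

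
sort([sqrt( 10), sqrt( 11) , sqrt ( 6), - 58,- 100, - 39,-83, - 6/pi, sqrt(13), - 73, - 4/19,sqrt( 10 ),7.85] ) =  [ - 100, - 83, - 73,-58, - 39, - 6/pi,- 4/19, sqrt ( 6 ), sqrt(10), sqrt(10), sqrt(11 ), sqrt( 13),7.85]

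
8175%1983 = 243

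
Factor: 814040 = 2^3*5^1*47^1*433^1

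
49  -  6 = 43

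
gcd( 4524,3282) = 6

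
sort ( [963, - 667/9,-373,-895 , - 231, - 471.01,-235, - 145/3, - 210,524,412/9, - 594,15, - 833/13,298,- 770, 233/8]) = [ -895,-770, - 594  , - 471.01,-373,- 235,- 231, - 210,  -  667/9, - 833/13, - 145/3,15,233/8, 412/9,298,524, 963]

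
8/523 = 8/523 = 0.02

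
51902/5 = 10380 + 2/5 = 10380.40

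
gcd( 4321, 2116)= 1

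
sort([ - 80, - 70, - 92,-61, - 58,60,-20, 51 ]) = [-92, - 80, - 70, - 61, - 58, - 20, 51,60 ]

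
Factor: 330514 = 2^1*17^1 * 9721^1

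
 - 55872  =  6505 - 62377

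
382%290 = 92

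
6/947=6/947 = 0.01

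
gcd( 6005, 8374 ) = 1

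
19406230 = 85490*227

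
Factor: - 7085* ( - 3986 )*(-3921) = - 110732216010 = - 2^1 *3^1*5^1* 13^1*109^1*1307^1*1993^1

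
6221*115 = 715415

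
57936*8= 463488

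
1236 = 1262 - 26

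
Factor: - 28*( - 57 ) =1596 = 2^2 * 3^1*7^1*19^1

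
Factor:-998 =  - 2^1*499^1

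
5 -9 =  - 4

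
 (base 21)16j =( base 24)10a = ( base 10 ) 586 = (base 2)1001001010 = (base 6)2414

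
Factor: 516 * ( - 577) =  - 2^2* 3^1*43^1*577^1 = -297732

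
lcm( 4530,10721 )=321630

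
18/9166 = 9/4583 = 0.00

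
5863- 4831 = 1032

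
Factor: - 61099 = -61099^1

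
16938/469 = 16938/469 = 36.12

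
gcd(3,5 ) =1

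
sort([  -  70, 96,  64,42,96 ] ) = [ - 70,  42,64, 96,96]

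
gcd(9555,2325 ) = 15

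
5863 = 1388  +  4475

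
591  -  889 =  - 298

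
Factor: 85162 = 2^1*7^2*11^1*79^1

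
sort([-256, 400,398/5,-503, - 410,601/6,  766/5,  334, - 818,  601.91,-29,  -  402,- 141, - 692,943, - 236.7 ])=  [ - 818, - 692, - 503,  -  410, - 402, - 256, - 236.7, - 141,-29, 398/5,601/6,766/5, 334,  400,601.91,943]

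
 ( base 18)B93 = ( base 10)3729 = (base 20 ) 969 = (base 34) 37N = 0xE91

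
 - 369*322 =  - 118818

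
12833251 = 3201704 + 9631547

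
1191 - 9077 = - 7886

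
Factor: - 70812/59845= - 2^2*3^2*5^(  -  1)*7^1 * 281^1*11969^(-1)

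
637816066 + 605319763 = 1243135829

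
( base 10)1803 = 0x70b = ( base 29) 245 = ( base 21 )41I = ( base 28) 28b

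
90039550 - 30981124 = 59058426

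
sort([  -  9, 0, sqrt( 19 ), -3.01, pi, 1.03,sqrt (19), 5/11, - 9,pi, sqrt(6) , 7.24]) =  [ - 9, - 9, - 3.01,0,  5/11,1.03, sqrt ( 6 ), pi,pi, sqrt( 19),  sqrt( 19 ), 7.24 ] 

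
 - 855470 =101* ( - 8470)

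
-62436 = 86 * ( - 726) 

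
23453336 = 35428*662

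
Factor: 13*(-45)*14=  - 8190=-2^1*3^2*5^1*7^1*13^1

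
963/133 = 7 + 32/133 = 7.24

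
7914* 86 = 680604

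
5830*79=460570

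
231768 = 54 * 4292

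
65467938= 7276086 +58191852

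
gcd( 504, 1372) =28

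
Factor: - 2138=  - 2^1*1069^1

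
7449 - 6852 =597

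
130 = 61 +69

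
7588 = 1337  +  6251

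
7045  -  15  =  7030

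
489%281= 208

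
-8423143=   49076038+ - 57499181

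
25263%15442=9821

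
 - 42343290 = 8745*( -4842)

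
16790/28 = 8395/14=599.64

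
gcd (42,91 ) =7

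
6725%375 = 350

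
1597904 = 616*2594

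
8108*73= 591884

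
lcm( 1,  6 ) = 6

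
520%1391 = 520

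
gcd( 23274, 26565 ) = 3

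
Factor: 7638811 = 257^1* 29723^1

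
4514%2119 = 276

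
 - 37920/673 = - 57 +441/673 = - 56.34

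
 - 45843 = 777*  ( - 59 ) 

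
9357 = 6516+2841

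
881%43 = 21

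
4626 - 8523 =  -  3897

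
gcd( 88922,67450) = 2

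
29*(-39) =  - 1131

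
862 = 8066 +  - 7204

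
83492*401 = 33480292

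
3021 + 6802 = 9823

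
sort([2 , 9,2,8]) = [2, 2,8 , 9]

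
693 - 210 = 483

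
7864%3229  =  1406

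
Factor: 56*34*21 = 39984 = 2^4 * 3^1*7^2*17^1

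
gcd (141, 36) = 3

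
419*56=23464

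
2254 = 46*49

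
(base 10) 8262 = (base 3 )102100000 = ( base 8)20106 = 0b10000001000110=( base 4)2001012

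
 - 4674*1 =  - 4674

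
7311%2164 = 819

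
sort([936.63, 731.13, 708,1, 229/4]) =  [1,229/4 , 708,  731.13 , 936.63]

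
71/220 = 71/220  =  0.32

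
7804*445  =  3472780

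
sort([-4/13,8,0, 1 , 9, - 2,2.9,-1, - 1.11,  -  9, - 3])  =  [  -  9,  -  3,-2, - 1.11,-1,-4/13,0,  1,2.9,8, 9]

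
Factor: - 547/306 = -2^ (  -  1)*3^ ( - 2)*17^(-1 )*547^1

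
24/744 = 1/31 = 0.03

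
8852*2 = 17704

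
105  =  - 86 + 191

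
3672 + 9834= 13506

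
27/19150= 27/19150 = 0.00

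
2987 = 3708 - 721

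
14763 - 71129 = -56366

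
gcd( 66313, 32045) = 13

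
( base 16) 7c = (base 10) 124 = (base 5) 444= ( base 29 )48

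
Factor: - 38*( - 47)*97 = 2^1*19^1*47^1*97^1 =173242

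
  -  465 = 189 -654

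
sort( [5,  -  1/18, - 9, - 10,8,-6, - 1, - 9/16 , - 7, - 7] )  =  [  -  10, - 9,-7, - 7, - 6, -1,  -  9/16, - 1/18,  5, 8]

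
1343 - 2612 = -1269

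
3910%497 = 431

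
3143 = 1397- - 1746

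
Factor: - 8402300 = - 2^2*5^2*73^1 * 1151^1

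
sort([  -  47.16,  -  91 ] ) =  [ - 91,  -  47.16]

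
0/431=0  =  0.00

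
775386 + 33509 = 808895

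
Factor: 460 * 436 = 200560 = 2^4*5^1*23^1 * 109^1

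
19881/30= 662 + 7/10 = 662.70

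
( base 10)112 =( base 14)80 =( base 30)3M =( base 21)57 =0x70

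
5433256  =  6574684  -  1141428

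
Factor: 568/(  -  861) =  - 2^3 * 3^ ( -1 )*7^(-1)*41^( - 1)*71^1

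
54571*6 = 327426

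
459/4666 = 459/4666 = 0.10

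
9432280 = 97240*97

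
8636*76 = 656336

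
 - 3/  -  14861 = 3/14861 = 0.00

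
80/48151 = 80/48151  =  0.00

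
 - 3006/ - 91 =33+3/91=33.03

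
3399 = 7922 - 4523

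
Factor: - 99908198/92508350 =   -  5^( - 2 )*11^(  -  1 )*13^1 * 131^1*29333^1*168197^( - 1 ) = - 49954099/46254175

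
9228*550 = 5075400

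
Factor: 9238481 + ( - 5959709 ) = 2^2 * 3^3 *7^1 *4337^1 = 3278772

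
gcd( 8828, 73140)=4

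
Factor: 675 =3^3*5^2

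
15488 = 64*242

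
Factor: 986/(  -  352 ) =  - 2^( - 4 )*11^(-1)*17^1  *29^1=- 493/176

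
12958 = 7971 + 4987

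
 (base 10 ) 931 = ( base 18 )2fd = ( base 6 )4151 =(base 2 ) 1110100011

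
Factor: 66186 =2^1 * 3^2 *3677^1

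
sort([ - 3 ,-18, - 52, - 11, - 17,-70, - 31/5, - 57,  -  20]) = [ - 70, - 57, - 52, - 20, - 18,- 17, - 11, - 31/5, - 3 ] 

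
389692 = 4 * 97423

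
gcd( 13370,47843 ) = 1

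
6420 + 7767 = 14187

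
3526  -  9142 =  - 5616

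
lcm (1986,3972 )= 3972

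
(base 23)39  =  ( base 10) 78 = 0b1001110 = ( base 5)303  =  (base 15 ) 53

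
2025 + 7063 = 9088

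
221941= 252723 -30782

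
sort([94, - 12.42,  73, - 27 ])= [ -27, - 12.42, 73, 94] 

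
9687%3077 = 456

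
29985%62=39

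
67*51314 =3438038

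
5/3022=5/3022 = 0.00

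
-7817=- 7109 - 708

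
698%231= 5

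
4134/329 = 4134/329 = 12.57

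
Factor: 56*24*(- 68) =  - 2^8*3^1*7^1*17^1 = - 91392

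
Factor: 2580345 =3^2*5^1*17^1  *  3373^1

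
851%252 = 95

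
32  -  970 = -938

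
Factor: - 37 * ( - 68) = 2^2*17^1*37^1 = 2516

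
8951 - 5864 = 3087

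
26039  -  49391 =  - 23352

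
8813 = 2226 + 6587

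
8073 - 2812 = 5261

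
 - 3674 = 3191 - 6865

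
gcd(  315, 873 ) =9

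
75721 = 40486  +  35235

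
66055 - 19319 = 46736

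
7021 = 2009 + 5012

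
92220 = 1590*58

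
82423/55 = 7493/5 = 1498.60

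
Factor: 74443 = 17^1*29^1 * 151^1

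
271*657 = 178047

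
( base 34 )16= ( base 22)1i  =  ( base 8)50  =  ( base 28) 1C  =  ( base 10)40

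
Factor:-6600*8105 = - 2^3*3^1*5^3 * 11^1 * 1621^1 = -53493000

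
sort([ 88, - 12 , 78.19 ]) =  [ - 12,78.19, 88 ] 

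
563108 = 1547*364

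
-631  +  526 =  -105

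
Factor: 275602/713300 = 2^(-1)* 5^( - 2 )*7^(-1)*41^1*1019^( - 1 )*3361^1 = 137801/356650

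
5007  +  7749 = 12756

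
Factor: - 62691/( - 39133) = 3^1* 20897^1*39133^(-1) 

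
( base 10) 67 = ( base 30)27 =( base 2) 1000011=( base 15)47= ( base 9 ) 74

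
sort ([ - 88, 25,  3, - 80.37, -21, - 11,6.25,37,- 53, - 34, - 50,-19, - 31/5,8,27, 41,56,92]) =[- 88, - 80.37, - 53, - 50,- 34, - 21, - 19,-11, -31/5,  3,6.25,8,25,27,37,41,56,92]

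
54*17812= 961848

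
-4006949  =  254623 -4261572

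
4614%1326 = 636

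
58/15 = 3 + 13/15= 3.87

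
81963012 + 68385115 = 150348127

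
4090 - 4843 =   -  753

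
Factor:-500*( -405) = 2^2*3^4*5^4 = 202500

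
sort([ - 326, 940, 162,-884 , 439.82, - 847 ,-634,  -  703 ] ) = [ - 884 , - 847, - 703, - 634 , - 326,  162,  439.82, 940] 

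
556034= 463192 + 92842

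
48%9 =3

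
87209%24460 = 13829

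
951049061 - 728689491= 222359570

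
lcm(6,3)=6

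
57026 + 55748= 112774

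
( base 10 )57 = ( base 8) 71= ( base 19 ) 30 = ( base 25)27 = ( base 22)2D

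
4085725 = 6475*631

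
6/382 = 3/191 = 0.02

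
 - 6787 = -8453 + 1666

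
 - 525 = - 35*15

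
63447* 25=1586175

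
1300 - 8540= - 7240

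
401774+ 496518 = 898292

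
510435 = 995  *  513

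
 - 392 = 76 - 468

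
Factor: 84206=2^1 * 71^1*593^1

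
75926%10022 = 5772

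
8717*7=61019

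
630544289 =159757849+470786440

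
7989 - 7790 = 199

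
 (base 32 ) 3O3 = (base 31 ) 3UU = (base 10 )3843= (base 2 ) 111100000011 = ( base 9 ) 5240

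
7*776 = 5432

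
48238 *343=16545634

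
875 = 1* 875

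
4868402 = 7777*626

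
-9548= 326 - 9874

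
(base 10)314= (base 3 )102122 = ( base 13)1B2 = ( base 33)9H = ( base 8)472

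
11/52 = 11/52 = 0.21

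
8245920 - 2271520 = 5974400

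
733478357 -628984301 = 104494056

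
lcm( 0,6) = 0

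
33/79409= 3/7219 = 0.00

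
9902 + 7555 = 17457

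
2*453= 906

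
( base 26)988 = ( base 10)6300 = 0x189C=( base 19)h8b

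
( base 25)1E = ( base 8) 47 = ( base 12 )33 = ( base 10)39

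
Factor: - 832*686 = -570752= -  2^7*7^3*13^1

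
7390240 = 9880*748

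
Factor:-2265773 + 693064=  - 181^1*8689^1 = - 1572709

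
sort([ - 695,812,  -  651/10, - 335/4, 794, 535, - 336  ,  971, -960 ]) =[ - 960,- 695, - 336, - 335/4, - 651/10,535 , 794,812, 971] 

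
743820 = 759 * 980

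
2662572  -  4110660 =-1448088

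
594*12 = 7128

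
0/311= 0 = 0.00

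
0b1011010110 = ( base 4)23112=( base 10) 726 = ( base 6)3210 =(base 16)2d6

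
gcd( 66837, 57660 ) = 3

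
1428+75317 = 76745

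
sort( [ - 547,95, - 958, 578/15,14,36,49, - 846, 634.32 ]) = [ - 958, - 846 , - 547,14,36,578/15,49 , 95 , 634.32 ] 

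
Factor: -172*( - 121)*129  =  2^2*3^1*11^2*43^2 = 2684748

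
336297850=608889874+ -272592024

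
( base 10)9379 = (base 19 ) 16ic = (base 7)36226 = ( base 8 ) 22243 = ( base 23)HGI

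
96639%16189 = 15694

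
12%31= 12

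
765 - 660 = 105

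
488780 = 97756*5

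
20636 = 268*77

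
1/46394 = 1/46394  =  0.00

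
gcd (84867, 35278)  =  1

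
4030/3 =1343 + 1/3 = 1343.33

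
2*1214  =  2428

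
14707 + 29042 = 43749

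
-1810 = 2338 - 4148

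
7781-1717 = 6064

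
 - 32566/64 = -509+5/32 = -  508.84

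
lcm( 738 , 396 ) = 16236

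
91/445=91/445 = 0.20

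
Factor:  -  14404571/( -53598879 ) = 3^(  -  2 )*41^1*409^1*859^1*5955431^( -1)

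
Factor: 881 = 881^1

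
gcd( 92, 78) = 2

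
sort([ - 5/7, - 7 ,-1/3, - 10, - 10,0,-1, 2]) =[ - 10,-10 , - 7, - 1, - 5/7 , - 1/3, 0, 2 ]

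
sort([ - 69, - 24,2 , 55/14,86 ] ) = [ - 69, - 24, 2,55/14 , 86] 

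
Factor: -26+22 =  - 4 = -2^2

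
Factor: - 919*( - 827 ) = 827^1*919^1 =760013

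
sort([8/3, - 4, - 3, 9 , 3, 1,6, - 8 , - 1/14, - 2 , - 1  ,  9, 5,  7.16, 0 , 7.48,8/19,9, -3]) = [-8,  -  4,-3 , - 3, - 2,-1, - 1/14,  0,  8/19,1,8/3,3,  5,6, 7.16 , 7.48,9, 9,  9]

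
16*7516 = 120256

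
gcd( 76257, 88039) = 1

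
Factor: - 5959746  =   - 2^1*3^2*13^1*25469^1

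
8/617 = 8/617 = 0.01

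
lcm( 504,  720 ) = 5040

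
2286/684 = 3 + 13/38 = 3.34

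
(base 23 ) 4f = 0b1101011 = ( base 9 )128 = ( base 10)107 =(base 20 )57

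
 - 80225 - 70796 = - 151021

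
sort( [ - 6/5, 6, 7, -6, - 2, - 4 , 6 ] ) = [ - 6, - 4, - 2, - 6/5, 6, 6,7 ]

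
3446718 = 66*52223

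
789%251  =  36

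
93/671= 93/671 = 0.14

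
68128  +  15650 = 83778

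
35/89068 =5/12724 = 0.00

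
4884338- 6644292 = -1759954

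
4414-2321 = 2093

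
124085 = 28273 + 95812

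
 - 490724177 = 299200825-789925002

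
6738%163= 55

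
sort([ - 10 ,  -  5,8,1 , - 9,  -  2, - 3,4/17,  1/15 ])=[ - 10 , - 9, - 5, - 3, - 2,1/15,4/17, 1, 8]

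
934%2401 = 934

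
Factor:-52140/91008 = - 55/96 = - 2^( - 5 )*3^(  -  1 )*5^1*11^1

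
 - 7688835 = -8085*951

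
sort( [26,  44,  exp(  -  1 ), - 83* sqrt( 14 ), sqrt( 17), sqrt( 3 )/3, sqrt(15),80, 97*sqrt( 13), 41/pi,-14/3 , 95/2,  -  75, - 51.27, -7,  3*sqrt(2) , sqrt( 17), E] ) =[ - 83 * sqrt(14), - 75,  -  51.27 ,  -  7,  -  14/3, exp( - 1), sqrt (3 )/3,E,sqrt( 15), sqrt ( 17 ), sqrt( 17), 3*sqrt(2 ), 41/pi , 26, 44,95/2,80, 97*sqrt(13 )] 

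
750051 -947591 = - 197540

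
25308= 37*684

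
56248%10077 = 5863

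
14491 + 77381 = 91872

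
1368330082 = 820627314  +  547702768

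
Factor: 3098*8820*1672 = 2^6*3^2*5^1 * 7^2*11^1*19^1*1549^1 = 45686329920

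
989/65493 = 989/65493=0.02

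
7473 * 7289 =54470697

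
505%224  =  57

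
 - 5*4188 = -20940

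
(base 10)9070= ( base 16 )236E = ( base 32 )8RE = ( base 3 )110102221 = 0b10001101101110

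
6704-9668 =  - 2964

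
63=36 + 27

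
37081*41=1520321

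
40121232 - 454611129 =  - 414489897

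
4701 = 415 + 4286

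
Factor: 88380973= 23^1*67^1 * 83^1* 691^1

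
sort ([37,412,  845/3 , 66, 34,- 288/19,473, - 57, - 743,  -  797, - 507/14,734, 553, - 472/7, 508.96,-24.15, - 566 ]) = [-797, - 743, - 566, - 472/7,-57,  -  507/14,- 24.15, - 288/19,  34,37, 66,  845/3,412, 473, 508.96,553, 734 ]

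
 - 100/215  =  -20/43 = - 0.47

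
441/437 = 1+ 4/437 = 1.01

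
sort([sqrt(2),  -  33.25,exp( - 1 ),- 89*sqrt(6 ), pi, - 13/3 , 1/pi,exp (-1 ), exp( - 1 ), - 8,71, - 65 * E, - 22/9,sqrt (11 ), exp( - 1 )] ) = [-89*sqrt (6), - 65*E,  -  33.25, - 8, - 13/3 ,-22/9,1/pi,exp ( - 1),exp( - 1 ),exp( - 1), exp( - 1 ),sqrt(2 ), pi,sqrt(11),71] 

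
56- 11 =45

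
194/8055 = 194/8055 = 0.02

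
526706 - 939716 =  - 413010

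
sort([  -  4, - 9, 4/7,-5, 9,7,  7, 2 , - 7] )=[ - 9,-7, - 5 , - 4, 4/7,2, 7, 7, 9 ]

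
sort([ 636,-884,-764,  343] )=[-884,  -  764,  343,636 ]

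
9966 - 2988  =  6978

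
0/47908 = 0 =0.00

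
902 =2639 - 1737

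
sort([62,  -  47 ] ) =[ - 47,  62]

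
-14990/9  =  -1666 + 4/9=- 1665.56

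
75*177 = 13275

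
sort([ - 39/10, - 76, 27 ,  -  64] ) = [ - 76, - 64,  -  39/10, 27]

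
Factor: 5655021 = 3^1*1885007^1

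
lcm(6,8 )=24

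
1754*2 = 3508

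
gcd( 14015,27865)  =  5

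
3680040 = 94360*39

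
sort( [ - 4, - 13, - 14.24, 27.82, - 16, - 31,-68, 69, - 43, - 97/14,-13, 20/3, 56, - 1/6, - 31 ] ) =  [ - 68  ,  -  43 ,-31, - 31, - 16,  -  14.24 , -13 , - 13 , - 97/14, - 4, - 1/6, 20/3, 27.82, 56,  69] 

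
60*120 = 7200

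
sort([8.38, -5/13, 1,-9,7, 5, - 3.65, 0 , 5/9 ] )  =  [ - 9, - 3.65, - 5/13, 0,5/9,1, 5, 7,8.38]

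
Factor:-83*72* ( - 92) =549792 = 2^5*3^2*23^1*83^1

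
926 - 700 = 226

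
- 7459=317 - 7776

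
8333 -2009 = 6324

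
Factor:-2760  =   - 2^3*3^1*5^1 * 23^1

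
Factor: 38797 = 11^1*3527^1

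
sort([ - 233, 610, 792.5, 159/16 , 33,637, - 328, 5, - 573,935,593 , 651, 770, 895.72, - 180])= [ - 573,-328,-233,  -  180, 5,159/16, 33, 593, 610,637,651,770, 792.5, 895.72,935]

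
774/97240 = 387/48620 = 0.01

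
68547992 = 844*81218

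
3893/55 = 70 + 43/55= 70.78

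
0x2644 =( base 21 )114a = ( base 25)fgl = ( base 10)9796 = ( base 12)5804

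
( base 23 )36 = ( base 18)43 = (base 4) 1023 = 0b1001011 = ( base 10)75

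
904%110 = 24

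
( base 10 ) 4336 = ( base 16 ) 10F0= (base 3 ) 12221121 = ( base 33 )3WD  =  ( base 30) 4og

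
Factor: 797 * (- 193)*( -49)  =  7^2*193^1 * 797^1 = 7537229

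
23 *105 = 2415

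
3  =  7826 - 7823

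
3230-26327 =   -  23097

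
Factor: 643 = 643^1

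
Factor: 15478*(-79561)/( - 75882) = 3^( - 1)*71^1 * 109^1*12647^(-1)*79561^1 = 615722579/37941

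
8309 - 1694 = 6615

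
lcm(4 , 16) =16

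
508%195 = 118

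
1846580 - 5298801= - 3452221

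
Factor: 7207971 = 3^1 * 59^1 * 193^1*211^1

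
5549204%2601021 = 347162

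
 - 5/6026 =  - 5/6026  =  - 0.00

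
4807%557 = 351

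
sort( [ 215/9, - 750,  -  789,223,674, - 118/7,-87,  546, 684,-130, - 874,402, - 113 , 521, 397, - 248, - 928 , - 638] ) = [  -  928, - 874, - 789, - 750, - 638 , - 248, - 130,  -  113,-87, - 118/7, 215/9, 223,397, 402, 521, 546,674, 684] 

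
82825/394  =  82825/394 = 210.22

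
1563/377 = 4+55/377 = 4.15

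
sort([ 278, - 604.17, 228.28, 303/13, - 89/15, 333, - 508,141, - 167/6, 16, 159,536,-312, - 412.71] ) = [- 604.17, - 508, - 412.71, - 312, -167/6, - 89/15,16, 303/13 , 141,  159,228.28,278  ,  333,536]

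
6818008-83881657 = -77063649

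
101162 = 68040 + 33122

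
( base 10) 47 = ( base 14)35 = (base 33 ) 1E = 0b101111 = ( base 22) 23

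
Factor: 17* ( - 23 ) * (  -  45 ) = 3^2  *  5^1 * 17^1*23^1 = 17595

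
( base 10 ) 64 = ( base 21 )31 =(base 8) 100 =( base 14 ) 48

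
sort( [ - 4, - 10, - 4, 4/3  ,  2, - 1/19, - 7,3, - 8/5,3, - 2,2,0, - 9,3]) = [ - 10, - 9, - 7,-4,-4, - 2, - 8/5,  -  1/19, 0,4/3,2,2,3,3,3] 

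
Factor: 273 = 3^1*7^1 * 13^1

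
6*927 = 5562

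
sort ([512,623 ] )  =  [ 512,  623]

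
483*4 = 1932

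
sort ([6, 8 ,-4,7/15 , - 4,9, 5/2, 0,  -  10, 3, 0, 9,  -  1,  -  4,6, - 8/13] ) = [ - 10,-4, -4, - 4, - 1 , - 8/13, 0, 0,7/15,5/2 , 3 , 6, 6, 8,9,9 ] 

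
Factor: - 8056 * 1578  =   - 2^4*3^1*19^1*53^1 * 263^1  =  - 12712368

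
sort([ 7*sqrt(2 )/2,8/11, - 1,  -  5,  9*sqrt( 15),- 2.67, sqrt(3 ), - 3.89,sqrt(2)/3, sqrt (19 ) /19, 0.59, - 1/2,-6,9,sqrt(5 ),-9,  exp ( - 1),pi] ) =[ - 9  , -6, - 5, - 3.89 , - 2.67,  -  1,-1/2,  sqrt( 19) /19,exp ( - 1 ),sqrt ( 2 )/3,0.59,8/11,sqrt ( 3)  ,  sqrt( 5),pi, 7*sqrt( 2 )/2,  9,  9*sqrt( 15) ]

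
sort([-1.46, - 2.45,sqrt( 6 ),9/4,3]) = [ - 2.45,  -  1.46,9/4,sqrt( 6 ),3]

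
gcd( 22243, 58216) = 1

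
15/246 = 5/82 = 0.06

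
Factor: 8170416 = 2^4*3^3*18913^1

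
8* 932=7456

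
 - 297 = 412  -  709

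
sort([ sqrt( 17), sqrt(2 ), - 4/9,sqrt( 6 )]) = [ - 4/9,sqrt( 2), sqrt( 6 ),sqrt(17)]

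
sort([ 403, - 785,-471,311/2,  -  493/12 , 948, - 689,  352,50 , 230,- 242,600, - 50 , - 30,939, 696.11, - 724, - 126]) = [ - 785, - 724, - 689, - 471, - 242, - 126, - 50, - 493/12,  -  30, 50,311/2, 230, 352, 403,600, 696.11,939,948 ] 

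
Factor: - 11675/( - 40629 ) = 25/87 = 3^(  -  1 )*5^2*29^( -1) 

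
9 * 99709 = 897381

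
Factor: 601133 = 13^2*3557^1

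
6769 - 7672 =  - 903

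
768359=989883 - 221524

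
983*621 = 610443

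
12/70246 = 6/35123 = 0.00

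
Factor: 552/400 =69/50 = 2^(- 1)*3^1 *5^( - 2)*23^1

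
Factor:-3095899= - 3095899^1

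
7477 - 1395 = 6082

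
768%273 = 222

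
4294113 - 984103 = 3310010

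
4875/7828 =4875/7828 = 0.62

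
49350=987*50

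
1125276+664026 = 1789302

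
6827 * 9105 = 62159835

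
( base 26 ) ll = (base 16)237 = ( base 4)20313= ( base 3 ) 210000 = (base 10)567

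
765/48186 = 85/5354 = 0.02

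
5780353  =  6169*937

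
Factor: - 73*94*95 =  - 2^1*5^1 * 19^1 * 47^1 * 73^1  =  -651890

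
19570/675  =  3914/135 =28.99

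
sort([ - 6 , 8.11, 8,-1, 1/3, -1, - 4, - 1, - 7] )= [ - 7, - 6 ,-4, - 1, - 1,  -  1, 1/3, 8 , 8.11] 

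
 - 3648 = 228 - 3876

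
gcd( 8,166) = 2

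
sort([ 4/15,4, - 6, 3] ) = [ - 6,4/15,3, 4] 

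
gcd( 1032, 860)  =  172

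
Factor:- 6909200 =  - 2^4*5^2*23^1 * 751^1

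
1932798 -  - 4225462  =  6158260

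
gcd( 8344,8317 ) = 1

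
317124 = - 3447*( - 92 )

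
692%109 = 38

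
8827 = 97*91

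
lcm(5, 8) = 40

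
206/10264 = 103/5132 = 0.02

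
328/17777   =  328/17777 =0.02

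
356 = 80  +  276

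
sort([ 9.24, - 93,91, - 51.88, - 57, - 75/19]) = [ - 93, - 57,-51.88, - 75/19,9.24, 91]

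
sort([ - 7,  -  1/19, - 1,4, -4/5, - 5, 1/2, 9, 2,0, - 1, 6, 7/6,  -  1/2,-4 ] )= [ - 7, - 5,-4, - 1, - 1,-4/5, - 1/2,  -  1/19,0, 1/2, 7/6,2, 4,  6, 9]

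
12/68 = 3/17 = 0.18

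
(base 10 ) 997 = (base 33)U7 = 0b1111100101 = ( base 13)5b9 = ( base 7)2623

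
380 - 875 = -495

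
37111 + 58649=95760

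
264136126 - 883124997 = -618988871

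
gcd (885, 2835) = 15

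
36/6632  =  9/1658 = 0.01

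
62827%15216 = 1963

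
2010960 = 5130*392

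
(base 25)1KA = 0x46F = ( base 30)17p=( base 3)1120001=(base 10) 1135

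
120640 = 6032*20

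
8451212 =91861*92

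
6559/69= 6559/69 = 95.06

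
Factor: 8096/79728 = 2^1*3^( - 1)*23^1*151^ ( - 1 ) = 46/453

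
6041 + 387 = 6428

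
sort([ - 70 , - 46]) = [ - 70, - 46]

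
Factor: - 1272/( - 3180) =2/5 = 2^1*5^ (-1 )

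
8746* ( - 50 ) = - 437300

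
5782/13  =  5782/13=444.77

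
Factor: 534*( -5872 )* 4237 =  - 13285740576= -2^5*3^1 *19^1 * 89^1*223^1 * 367^1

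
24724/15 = 24724/15 = 1648.27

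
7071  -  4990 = 2081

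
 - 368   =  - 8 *46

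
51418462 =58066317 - 6647855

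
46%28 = 18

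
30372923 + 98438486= 128811409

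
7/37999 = 7/37999  =  0.00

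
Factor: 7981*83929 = 669837349  =  17^1 * 23^1*347^1 * 4937^1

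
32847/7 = 32847/7=4692.43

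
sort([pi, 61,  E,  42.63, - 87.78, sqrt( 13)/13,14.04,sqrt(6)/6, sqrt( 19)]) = [ - 87.78,sqrt( 13 ) /13, sqrt(6)/6,E,pi,sqrt( 19),14.04,42.63,61]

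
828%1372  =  828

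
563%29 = 12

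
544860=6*90810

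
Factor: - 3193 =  - 31^1*103^1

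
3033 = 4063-1030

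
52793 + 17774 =70567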